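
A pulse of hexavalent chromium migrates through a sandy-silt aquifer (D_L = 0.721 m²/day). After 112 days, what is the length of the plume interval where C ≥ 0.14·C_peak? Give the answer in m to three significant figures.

50.4 m

The plume is Gaussian with σ = √(2Dt) = √(2 × 0.721 × 112) = 12.71 m.
C/C_peak = exp(−Δx²/(2σ²)) = 0.14 ⇒ Δx = σ·√(−2 ln 0.14) = 12.71 × 1.983 = 25.20 m.
Width = 2Δx = 50.4 m.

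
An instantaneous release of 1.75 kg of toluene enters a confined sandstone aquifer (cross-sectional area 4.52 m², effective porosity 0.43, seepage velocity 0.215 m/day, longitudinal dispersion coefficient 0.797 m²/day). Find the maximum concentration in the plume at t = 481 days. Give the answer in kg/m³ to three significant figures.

The peak of an instantaneous 1D plume sits at x = vt; there the Gaussian factor is 1 and C_max = M/(n_e·A·√(4πDt)), where n_e·A is the pore area the mass is dissolved in.
√(4πDt) = √(4π × 0.797 × 481) = 69.41 m, so C_max = 1.75/(0.43 × 4.52 × 69.41) = 0.0130 kg/m³.

0.0130 kg/m³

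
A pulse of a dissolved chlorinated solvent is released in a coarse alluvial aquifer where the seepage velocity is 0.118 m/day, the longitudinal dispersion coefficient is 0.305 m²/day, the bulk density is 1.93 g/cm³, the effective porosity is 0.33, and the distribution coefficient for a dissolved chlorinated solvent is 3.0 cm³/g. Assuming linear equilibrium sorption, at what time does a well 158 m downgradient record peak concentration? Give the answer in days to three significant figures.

24400 days

Retardation factor R = 1 + ρ_b·K_d/n = 1 + 1.93 × 3.0/0.33 = 18.55.
Sorption retards both mechanisms: v_R = v/R = 0.006361 m/day, D_R = D/R = 0.01644 m²/day.
Peak time from v_R²t² + 2D_R t − x² = 0: t = (√(D_R² + v_R²x²) − D_R)/v_R².
√(D_R² + v_R²x²) = √(0.01644² + 0.006361² × 158²) = 1.005; v_R² = 4.046e-05.
t = (1.005 − 0.01644)/4.046e-05 = 24400 days.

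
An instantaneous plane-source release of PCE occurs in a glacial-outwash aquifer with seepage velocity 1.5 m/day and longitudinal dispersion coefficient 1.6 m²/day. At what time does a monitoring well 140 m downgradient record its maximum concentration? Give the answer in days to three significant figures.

For the 1D instantaneous-source solution, setting ∂C/∂t = 0 at fixed x gives v²t² + 2Dt − x² = 0, so t = (√(D² + v²x²) − D)/v².
√(D² + v²x²) = √(1.6² + 1.5² × 140²) = 210.0; v² = 2.25.
t = (210.0 − 1.6)/2.25 = 92.6 days (vs. the pure-advection estimate x/v = 93.3 d).

92.6 days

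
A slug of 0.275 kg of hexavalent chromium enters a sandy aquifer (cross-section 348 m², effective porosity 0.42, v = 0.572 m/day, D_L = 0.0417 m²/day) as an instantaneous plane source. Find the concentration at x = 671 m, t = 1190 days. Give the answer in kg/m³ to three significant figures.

4.70e-05 kg/m³

For an instantaneous plane source, C(x,t) = M/(n_e·A·√(4πDt)) · exp(−(x−vt)²/(4Dt)), with n_e·A the pore (flow) area.
Plume center vt = 0.572 × 1190 = 680.68 m, so the well at 671 m is 9.68 m upgradient of the peak.
√(4πDt) = 24.97 m, giving peak height M/(n_e·A·√(4πDt)) = 0.275/(0.42 × 348 × 24.97) = 7.535e-05 kg/m³.
(x−vt)²/(4Dt) = (-9.68)²/(4 × 0.0417 × 1190) = 0.4721; exp(−0.4721) = 0.6237.
C = 7.535e-05 × 0.6237 = 4.70e-05 kg/m³.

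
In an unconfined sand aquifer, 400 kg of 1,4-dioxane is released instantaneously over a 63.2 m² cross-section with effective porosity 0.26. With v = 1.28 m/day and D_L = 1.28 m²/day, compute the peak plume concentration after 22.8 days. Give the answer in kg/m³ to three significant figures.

1.27 kg/m³

The peak of an instantaneous 1D plume sits at x = vt; there the Gaussian factor is 1 and C_max = M/(n_e·A·√(4πDt)), where n_e·A is the pore area the mass is dissolved in.
√(4πDt) = √(4π × 1.28 × 22.8) = 19.15 m, so C_max = 400/(0.26 × 63.2 × 19.15) = 1.27 kg/m³.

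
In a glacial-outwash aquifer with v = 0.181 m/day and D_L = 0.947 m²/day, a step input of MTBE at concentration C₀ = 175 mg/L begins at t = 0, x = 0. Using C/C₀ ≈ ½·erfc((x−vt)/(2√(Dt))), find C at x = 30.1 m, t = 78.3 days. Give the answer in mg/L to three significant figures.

16.7 mg/L

For a continuous step input, C/C₀ ≈ ½·erfc((x−vt)/(2√(Dt))).
vt = 0.181 × 78.3 = 14.1723 m and 2√(Dt) = 2√(0.947 × 78.3) = 17.22 m.
Argument (x−vt)/(2√(Dt)) = (30.1 − 14.1723)/17.22 = 0.9250; ½·erfc(0.9250) = 0.09541.
C = 175 × 0.09541 = 16.7 mg/L.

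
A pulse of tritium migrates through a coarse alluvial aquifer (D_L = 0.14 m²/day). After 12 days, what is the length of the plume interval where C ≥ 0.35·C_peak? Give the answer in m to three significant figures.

5.31 m

The plume is Gaussian with σ = √(2Dt) = √(2 × 0.14 × 12) = 1.833 m.
C/C_peak = exp(−Δx²/(2σ²)) = 0.35 ⇒ Δx = σ·√(−2 ln 0.35) = 1.833 × 1.449 = 2.656 m.
Width = 2Δx = 5.31 m.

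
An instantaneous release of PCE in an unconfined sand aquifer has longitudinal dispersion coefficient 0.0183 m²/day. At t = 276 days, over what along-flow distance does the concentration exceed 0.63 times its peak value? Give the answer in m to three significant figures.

The plume is Gaussian with σ = √(2Dt) = √(2 × 0.0183 × 276) = 3.178 m.
C/C_peak = exp(−Δx²/(2σ²)) = 0.63 ⇒ Δx = σ·√(−2 ln 0.63) = 3.178 × 0.9613 = 3.055 m.
Width = 2Δx = 6.11 m.

6.11 m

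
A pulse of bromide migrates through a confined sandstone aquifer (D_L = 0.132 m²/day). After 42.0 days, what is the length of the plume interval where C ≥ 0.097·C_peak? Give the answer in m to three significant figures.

14.4 m

The plume is Gaussian with σ = √(2Dt) = √(2 × 0.132 × 42.0) = 3.330 m.
C/C_peak = exp(−Δx²/(2σ²)) = 0.097 ⇒ Δx = σ·√(−2 ln 0.097) = 3.330 × 2.160 = 7.193 m.
Width = 2Δx = 14.4 m.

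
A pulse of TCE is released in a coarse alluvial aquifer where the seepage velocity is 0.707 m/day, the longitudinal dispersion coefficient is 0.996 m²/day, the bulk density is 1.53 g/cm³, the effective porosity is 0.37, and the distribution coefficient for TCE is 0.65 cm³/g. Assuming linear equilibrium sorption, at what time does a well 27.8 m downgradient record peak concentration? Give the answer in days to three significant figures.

138 days

Retardation factor R = 1 + ρ_b·K_d/n = 1 + 1.53 × 0.65/0.37 = 3.688.
Sorption retards both mechanisms: v_R = v/R = 0.1917 m/day, D_R = D/R = 0.2701 m²/day.
Peak time from v_R²t² + 2D_R t − x² = 0: t = (√(D_R² + v_R²x²) − D_R)/v_R².
√(D_R² + v_R²x²) = √(0.2701² + 0.1917² × 27.8²) = 5.336; v_R² = 0.03675.
t = (5.336 − 0.2701)/0.03675 = 138 days.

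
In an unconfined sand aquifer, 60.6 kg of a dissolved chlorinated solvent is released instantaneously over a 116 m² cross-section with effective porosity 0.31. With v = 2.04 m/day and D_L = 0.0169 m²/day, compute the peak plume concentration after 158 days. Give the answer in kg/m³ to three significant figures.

0.291 kg/m³

The peak of an instantaneous 1D plume sits at x = vt; there the Gaussian factor is 1 and C_max = M/(n_e·A·√(4πDt)), where n_e·A is the pore area the mass is dissolved in.
√(4πDt) = √(4π × 0.0169 × 158) = 5.793 m, so C_max = 60.6/(0.31 × 116 × 5.793) = 0.291 kg/m³.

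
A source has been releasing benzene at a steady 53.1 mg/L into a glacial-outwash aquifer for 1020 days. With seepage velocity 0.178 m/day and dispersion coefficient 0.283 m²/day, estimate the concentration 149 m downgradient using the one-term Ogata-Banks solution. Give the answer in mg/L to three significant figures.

48.4 mg/L

For a continuous step input, C/C₀ ≈ ½·erfc((x−vt)/(2√(Dt))).
vt = 0.178 × 1020 = 181.56 m and 2√(Dt) = 2√(0.283 × 1020) = 33.98 m.
Argument (x−vt)/(2√(Dt)) = (149 − 181.56)/33.98 = -0.9582; ½·erfc(-0.9582) = 0.9123.
C = 53.1 × 0.9123 = 48.4 mg/L.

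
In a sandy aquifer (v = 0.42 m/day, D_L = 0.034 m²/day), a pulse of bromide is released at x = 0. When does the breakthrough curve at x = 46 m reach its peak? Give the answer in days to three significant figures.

109 days

For the 1D instantaneous-source solution, setting ∂C/∂t = 0 at fixed x gives v²t² + 2Dt − x² = 0, so t = (√(D² + v²x²) − D)/v².
√(D² + v²x²) = √(0.034² + 0.42² × 46²) = 19.32; v² = 0.1764.
t = (19.32 − 0.034)/0.1764 = 109 days (vs. the pure-advection estimate x/v = 110 d).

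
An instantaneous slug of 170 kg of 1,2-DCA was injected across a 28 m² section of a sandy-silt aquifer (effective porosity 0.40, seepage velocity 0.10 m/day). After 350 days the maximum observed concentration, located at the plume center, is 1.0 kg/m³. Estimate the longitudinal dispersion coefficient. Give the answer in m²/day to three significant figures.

At the plume center C_max = M/(n_e·A·√(4πDt)), so D = M²/(4πt·(n_e·A·C_max)²).
n_e·A·C_max = 0.40 × 28 × 1.0 = 11.20 kg/m.
D = 170²/(4π × 350 × 11.20²) = 0.0524 m²/day.

0.0524 m²/day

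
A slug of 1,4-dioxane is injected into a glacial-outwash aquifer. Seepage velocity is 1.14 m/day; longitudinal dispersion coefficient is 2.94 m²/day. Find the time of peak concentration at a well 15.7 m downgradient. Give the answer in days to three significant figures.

For the 1D instantaneous-source solution, setting ∂C/∂t = 0 at fixed x gives v²t² + 2Dt − x² = 0, so t = (√(D² + v²x²) − D)/v².
√(D² + v²x²) = √(2.94² + 1.14² × 15.7²) = 18.14; v² = 1.2996.
t = (18.14 − 2.94)/1.2996 = 11.7 days (vs. the pure-advection estimate x/v = 13.8 d).

11.7 days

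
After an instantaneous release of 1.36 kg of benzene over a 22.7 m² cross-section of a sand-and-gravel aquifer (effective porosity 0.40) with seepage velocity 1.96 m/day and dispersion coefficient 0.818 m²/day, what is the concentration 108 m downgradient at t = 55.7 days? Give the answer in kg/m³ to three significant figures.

For an instantaneous plane source, C(x,t) = M/(n_e·A·√(4πDt)) · exp(−(x−vt)²/(4Dt)), with n_e·A the pore (flow) area.
Plume center vt = 1.96 × 55.7 = 109.172 m, so the well at 108 m is 1.172 m upgradient of the peak.
√(4πDt) = 23.93 m, giving peak height M/(n_e·A·√(4πDt)) = 1.36/(0.40 × 22.7 × 23.93) = 0.006259 kg/m³.
(x−vt)²/(4Dt) = (-1.172)²/(4 × 0.818 × 55.7) = 0.007537; exp(−0.007537) = 0.9925.
C = 0.006259 × 0.9925 = 0.00621 kg/m³.

0.00621 kg/m³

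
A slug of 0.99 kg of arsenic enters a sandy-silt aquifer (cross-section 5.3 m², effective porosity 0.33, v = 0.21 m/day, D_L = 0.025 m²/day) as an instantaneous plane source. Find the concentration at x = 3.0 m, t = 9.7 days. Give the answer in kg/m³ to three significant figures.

For an instantaneous plane source, C(x,t) = M/(n_e·A·√(4πDt)) · exp(−(x−vt)²/(4Dt)), with n_e·A the pore (flow) area.
Plume center vt = 0.21 × 9.7 = 2.037 m, so the well at 3.0 m is 0.963 m downgradient of the peak.
√(4πDt) = 1.746 m, giving peak height M/(n_e·A·√(4πDt)) = 0.99/(0.33 × 5.3 × 1.746) = 0.3242 kg/m³.
(x−vt)²/(4Dt) = (0.963)²/(4 × 0.025 × 9.7) = 0.9561; exp(−0.9561) = 0.3844.
C = 0.3242 × 0.3844 = 0.125 kg/m³.

0.125 kg/m³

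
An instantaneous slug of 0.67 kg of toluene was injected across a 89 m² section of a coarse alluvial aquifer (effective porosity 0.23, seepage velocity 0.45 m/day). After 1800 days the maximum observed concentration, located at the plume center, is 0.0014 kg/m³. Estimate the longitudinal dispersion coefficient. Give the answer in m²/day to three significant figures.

At the plume center C_max = M/(n_e·A·√(4πDt)), so D = M²/(4πt·(n_e·A·C_max)²).
n_e·A·C_max = 0.23 × 89 × 0.0014 = 0.02866 kg/m.
D = 0.67²/(4π × 1800 × 0.02866²) = 0.0242 m²/day.

0.0242 m²/day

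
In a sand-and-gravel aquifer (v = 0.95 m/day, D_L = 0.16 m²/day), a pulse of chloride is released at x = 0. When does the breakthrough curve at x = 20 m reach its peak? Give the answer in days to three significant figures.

For the 1D instantaneous-source solution, setting ∂C/∂t = 0 at fixed x gives v²t² + 2Dt − x² = 0, so t = (√(D² + v²x²) − D)/v².
√(D² + v²x²) = √(0.16² + 0.95² × 20²) = 19.00; v² = 0.9025.
t = (19.00 − 0.16)/0.9025 = 20.9 days (vs. the pure-advection estimate x/v = 21.1 d).

20.9 days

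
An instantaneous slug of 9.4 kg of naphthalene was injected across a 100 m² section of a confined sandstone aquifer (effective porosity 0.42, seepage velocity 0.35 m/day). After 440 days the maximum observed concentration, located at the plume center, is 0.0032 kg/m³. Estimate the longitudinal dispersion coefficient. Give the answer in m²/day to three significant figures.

At the plume center C_max = M/(n_e·A·√(4πDt)), so D = M²/(4πt·(n_e·A·C_max)²).
n_e·A·C_max = 0.42 × 100 × 0.0032 = 0.1344 kg/m.
D = 9.4²/(4π × 440 × 0.1344²) = 0.885 m²/day.

0.885 m²/day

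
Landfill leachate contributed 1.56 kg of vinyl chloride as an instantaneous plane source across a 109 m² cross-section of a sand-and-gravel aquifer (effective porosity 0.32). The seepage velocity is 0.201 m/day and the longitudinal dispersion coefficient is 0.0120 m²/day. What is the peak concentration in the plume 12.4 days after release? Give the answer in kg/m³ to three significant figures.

The peak of an instantaneous 1D plume sits at x = vt; there the Gaussian factor is 1 and C_max = M/(n_e·A·√(4πDt)), where n_e·A is the pore area the mass is dissolved in.
√(4πDt) = √(4π × 0.0120 × 12.4) = 1.367 m, so C_max = 1.56/(0.32 × 109 × 1.367) = 0.0327 kg/m³.

0.0327 kg/m³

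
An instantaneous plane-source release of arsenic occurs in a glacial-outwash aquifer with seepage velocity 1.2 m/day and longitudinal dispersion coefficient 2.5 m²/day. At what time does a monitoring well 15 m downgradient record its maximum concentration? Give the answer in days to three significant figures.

For the 1D instantaneous-source solution, setting ∂C/∂t = 0 at fixed x gives v²t² + 2Dt − x² = 0, so t = (√(D² + v²x²) − D)/v².
√(D² + v²x²) = √(2.5² + 1.2² × 15²) = 18.17; v² = 1.44.
t = (18.17 − 2.5)/1.44 = 10.9 days (vs. the pure-advection estimate x/v = 12.5 d).

10.9 days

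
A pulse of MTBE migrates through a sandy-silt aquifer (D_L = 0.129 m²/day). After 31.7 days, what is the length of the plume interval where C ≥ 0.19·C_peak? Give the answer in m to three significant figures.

10.4 m

The plume is Gaussian with σ = √(2Dt) = √(2 × 0.129 × 31.7) = 2.860 m.
C/C_peak = exp(−Δx²/(2σ²)) = 0.19 ⇒ Δx = σ·√(−2 ln 0.19) = 2.860 × 1.822 = 5.211 m.
Width = 2Δx = 10.4 m.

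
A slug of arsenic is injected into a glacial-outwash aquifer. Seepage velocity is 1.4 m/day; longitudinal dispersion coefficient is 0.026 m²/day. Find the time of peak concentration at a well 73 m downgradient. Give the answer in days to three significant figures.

52.1 days

For the 1D instantaneous-source solution, setting ∂C/∂t = 0 at fixed x gives v²t² + 2Dt − x² = 0, so t = (√(D² + v²x²) − D)/v².
√(D² + v²x²) = √(0.026² + 1.4² × 73²) = 102.2; v² = 1.96.
t = (102.2 − 0.026)/1.96 = 52.1 days (vs. the pure-advection estimate x/v = 52.1 d).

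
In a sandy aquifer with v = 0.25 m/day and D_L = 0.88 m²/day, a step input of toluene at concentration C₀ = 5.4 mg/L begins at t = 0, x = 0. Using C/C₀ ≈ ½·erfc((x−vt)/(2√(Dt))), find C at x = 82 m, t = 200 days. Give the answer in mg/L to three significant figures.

For a continuous step input, C/C₀ ≈ ½·erfc((x−vt)/(2√(Dt))).
vt = 0.25 × 200 = 50 m and 2√(Dt) = 2√(0.88 × 200) = 26.53 m.
Argument (x−vt)/(2√(Dt)) = (82 − 50)/26.53 = 1.206; ½·erfc(1.206) = 0.04405.
C = 5.4 × 0.04405 = 0.238 mg/L.

0.238 mg/L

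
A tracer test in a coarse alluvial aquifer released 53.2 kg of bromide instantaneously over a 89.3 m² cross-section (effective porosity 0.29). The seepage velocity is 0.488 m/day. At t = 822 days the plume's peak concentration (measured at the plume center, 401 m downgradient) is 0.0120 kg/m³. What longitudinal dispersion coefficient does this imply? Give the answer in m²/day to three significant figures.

2.84 m²/day

At the plume center C_max = M/(n_e·A·√(4πDt)), so D = M²/(4πt·(n_e·A·C_max)²).
n_e·A·C_max = 0.29 × 89.3 × 0.0120 = 0.3108 kg/m.
D = 53.2²/(4π × 822 × 0.3108²) = 2.84 m²/day.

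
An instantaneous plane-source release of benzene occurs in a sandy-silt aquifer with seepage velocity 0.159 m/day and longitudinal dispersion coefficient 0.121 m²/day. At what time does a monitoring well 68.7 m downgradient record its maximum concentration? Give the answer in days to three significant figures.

For the 1D instantaneous-source solution, setting ∂C/∂t = 0 at fixed x gives v²t² + 2Dt − x² = 0, so t = (√(D² + v²x²) − D)/v².
√(D² + v²x²) = √(0.121² + 0.159² × 68.7²) = 10.92; v² = 0.025281.
t = (10.92 − 0.121)/0.025281 = 427 days (vs. the pure-advection estimate x/v = 432 d).

427 days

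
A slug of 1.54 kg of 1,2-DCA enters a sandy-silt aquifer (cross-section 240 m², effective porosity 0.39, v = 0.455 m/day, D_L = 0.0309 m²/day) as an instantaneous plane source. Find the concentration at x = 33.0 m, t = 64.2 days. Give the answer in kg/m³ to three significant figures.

For an instantaneous plane source, C(x,t) = M/(n_e·A·√(4πDt)) · exp(−(x−vt)²/(4Dt)), with n_e·A the pore (flow) area.
Plume center vt = 0.455 × 64.2 = 29.211 m, so the well at 33.0 m is 3.789 m downgradient of the peak.
√(4πDt) = 4.993 m, giving peak height M/(n_e·A·√(4πDt)) = 1.54/(0.39 × 240 × 4.993) = 0.003295 kg/m³.
(x−vt)²/(4Dt) = (3.789)²/(4 × 0.0309 × 64.2) = 1.809; exp(−1.809) = 0.1638.
C = 0.003295 × 0.1638 = 0.000540 kg/m³.

0.000540 kg/m³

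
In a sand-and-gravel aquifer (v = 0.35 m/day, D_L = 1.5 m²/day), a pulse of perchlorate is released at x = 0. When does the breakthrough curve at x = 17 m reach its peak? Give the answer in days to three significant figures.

37.8 days

For the 1D instantaneous-source solution, setting ∂C/∂t = 0 at fixed x gives v²t² + 2Dt − x² = 0, so t = (√(D² + v²x²) − D)/v².
√(D² + v²x²) = √(1.5² + 0.35² × 17²) = 6.136; v² = 0.1225.
t = (6.136 − 1.5)/0.1225 = 37.8 days (vs. the pure-advection estimate x/v = 48.6 d).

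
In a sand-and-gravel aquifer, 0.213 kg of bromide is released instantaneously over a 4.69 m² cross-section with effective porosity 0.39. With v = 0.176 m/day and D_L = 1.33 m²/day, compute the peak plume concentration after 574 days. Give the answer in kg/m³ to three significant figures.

The peak of an instantaneous 1D plume sits at x = vt; there the Gaussian factor is 1 and C_max = M/(n_e·A·√(4πDt)), where n_e·A is the pore area the mass is dissolved in.
√(4πDt) = √(4π × 1.33 × 574) = 97.95 m, so C_max = 0.213/(0.39 × 4.69 × 97.95) = 0.00119 kg/m³.

0.00119 kg/m³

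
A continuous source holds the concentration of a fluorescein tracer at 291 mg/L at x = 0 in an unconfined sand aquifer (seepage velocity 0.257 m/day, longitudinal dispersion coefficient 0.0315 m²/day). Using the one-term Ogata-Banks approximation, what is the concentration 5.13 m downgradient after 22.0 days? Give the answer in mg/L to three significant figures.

For a continuous step input, C/C₀ ≈ ½·erfc((x−vt)/(2√(Dt))).
vt = 0.257 × 22.0 = 5.654 m and 2√(Dt) = 2√(0.0315 × 22.0) = 1.665 m.
Argument (x−vt)/(2√(Dt)) = (5.13 − 5.654)/1.665 = -0.3147; ½·erfc(-0.3147) = 0.6719.
C = 291 × 0.6719 = 196 mg/L.

196 mg/L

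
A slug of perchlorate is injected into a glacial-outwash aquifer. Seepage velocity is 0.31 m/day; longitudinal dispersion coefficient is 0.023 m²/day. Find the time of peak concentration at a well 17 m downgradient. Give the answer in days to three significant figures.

For the 1D instantaneous-source solution, setting ∂C/∂t = 0 at fixed x gives v²t² + 2Dt − x² = 0, so t = (√(D² + v²x²) − D)/v².
√(D² + v²x²) = √(0.023² + 0.31² × 17²) = 5.270; v² = 0.0961.
t = (5.270 − 0.023)/0.0961 = 54.6 days (vs. the pure-advection estimate x/v = 54.8 d).

54.6 days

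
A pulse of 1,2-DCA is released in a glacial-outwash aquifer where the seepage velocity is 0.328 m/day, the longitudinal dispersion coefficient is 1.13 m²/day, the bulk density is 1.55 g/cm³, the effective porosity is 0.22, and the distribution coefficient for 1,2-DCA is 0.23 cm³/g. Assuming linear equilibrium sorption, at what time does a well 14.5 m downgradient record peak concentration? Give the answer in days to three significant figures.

91.5 days

Retardation factor R = 1 + ρ_b·K_d/n = 1 + 1.55 × 0.23/0.22 = 2.620.
Sorption retards both mechanisms: v_R = v/R = 0.1252 m/day, D_R = D/R = 0.4313 m²/day.
Peak time from v_R²t² + 2D_R t − x² = 0: t = (√(D_R² + v_R²x²) − D_R)/v_R².
√(D_R² + v_R²x²) = √(0.4313² + 0.1252² × 14.5²) = 1.866; v_R² = 0.01568.
t = (1.866 − 0.4313)/0.01568 = 91.5 days.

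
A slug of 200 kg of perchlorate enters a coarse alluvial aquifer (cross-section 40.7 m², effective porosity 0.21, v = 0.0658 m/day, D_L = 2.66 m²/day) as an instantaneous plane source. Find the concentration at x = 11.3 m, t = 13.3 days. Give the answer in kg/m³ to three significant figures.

For an instantaneous plane source, C(x,t) = M/(n_e·A·√(4πDt)) · exp(−(x−vt)²/(4Dt)), with n_e·A the pore (flow) area.
Plume center vt = 0.0658 × 13.3 = 0.87514 m, so the well at 11.3 m is 10.42486 m downgradient of the peak.
√(4πDt) = 21.08 m, giving peak height M/(n_e·A·√(4πDt)) = 200/(0.21 × 40.7 × 21.08) = 1.110 kg/m³.
(x−vt)²/(4Dt) = (10.42486)²/(4 × 2.66 × 13.3) = 0.7680; exp(−0.7680) = 0.4639.
C = 1.110 × 0.4639 = 0.515 kg/m³.

0.515 kg/m³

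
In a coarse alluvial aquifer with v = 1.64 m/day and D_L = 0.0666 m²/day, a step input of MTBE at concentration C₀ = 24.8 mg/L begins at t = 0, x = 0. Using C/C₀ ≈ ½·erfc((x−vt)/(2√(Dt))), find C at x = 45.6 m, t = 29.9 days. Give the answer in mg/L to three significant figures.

23.7 mg/L

For a continuous step input, C/C₀ ≈ ½·erfc((x−vt)/(2√(Dt))).
vt = 1.64 × 29.9 = 49.036 m and 2√(Dt) = 2√(0.0666 × 29.9) = 2.822 m.
Argument (x−vt)/(2√(Dt)) = (45.6 − 49.036)/2.822 = -1.218; ½·erfc(-1.218) = 0.9575.
C = 24.8 × 0.9575 = 23.7 mg/L.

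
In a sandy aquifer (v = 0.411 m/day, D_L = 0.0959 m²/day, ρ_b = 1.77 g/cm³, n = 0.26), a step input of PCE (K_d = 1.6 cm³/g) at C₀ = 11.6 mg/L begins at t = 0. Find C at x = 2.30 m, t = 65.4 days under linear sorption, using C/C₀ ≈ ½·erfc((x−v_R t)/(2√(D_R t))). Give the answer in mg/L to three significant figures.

Retardation factor R = 1 + ρ_b·K_d/n = 1 + 1.77 × 1.6/0.26 = 11.89.
Sorption retards both mechanisms: v_R = v/R = 0.03457 m/day, D_R = D/R = 0.008066 m²/day.
v_R·t = 0.03457 × 65.4 = 2.260878 m; 2√(D_R t) = 1.453 m; argument = (2.30 − 2.260878)/1.453 = 0.02692.
C = C₀ × ½·erfc(0.02692) = 11.6 × 0.4848 = 5.62 mg/L.

5.62 mg/L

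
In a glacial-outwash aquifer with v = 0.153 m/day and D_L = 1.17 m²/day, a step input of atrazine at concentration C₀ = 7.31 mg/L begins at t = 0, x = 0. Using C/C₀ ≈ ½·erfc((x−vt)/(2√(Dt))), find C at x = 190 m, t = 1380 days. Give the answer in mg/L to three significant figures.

4.72 mg/L

For a continuous step input, C/C₀ ≈ ½·erfc((x−vt)/(2√(Dt))).
vt = 0.153 × 1380 = 211.14 m and 2√(Dt) = 2√(1.17 × 1380) = 80.36 m.
Argument (x−vt)/(2√(Dt)) = (190 − 211.14)/80.36 = -0.2631; ½·erfc(-0.2631) = 0.6451.
C = 7.31 × 0.6451 = 4.72 mg/L.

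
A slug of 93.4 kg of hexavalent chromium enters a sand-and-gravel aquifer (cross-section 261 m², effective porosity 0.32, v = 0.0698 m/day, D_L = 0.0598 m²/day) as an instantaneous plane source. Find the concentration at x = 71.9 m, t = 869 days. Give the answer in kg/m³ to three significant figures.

For an instantaneous plane source, C(x,t) = M/(n_e·A·√(4πDt)) · exp(−(x−vt)²/(4Dt)), with n_e·A the pore (flow) area.
Plume center vt = 0.0698 × 869 = 60.6562 m, so the well at 71.9 m is 11.2438 m downgradient of the peak.
√(4πDt) = 25.55 m, giving peak height M/(n_e·A·√(4πDt)) = 93.4/(0.32 × 261 × 25.55) = 0.04377 kg/m³.
(x−vt)²/(4Dt) = (11.2438)²/(4 × 0.0598 × 869) = 0.6082; exp(−0.6082) = 0.5443.
C = 0.04377 × 0.5443 = 0.0238 kg/m³.

0.0238 kg/m³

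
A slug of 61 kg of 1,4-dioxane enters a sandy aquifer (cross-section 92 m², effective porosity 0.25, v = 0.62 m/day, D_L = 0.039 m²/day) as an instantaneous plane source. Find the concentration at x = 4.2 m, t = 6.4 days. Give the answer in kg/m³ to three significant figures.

1.42 kg/m³

For an instantaneous plane source, C(x,t) = M/(n_e·A·√(4πDt)) · exp(−(x−vt)²/(4Dt)), with n_e·A the pore (flow) area.
Plume center vt = 0.62 × 6.4 = 3.968 m, so the well at 4.2 m is 0.232 m downgradient of the peak.
√(4πDt) = 1.771 m, giving peak height M/(n_e·A·√(4πDt)) = 61/(0.25 × 92 × 1.771) = 1.498 kg/m³.
(x−vt)²/(4Dt) = (0.232)²/(4 × 0.039 × 6.4) = 0.05391; exp(−0.05391) = 0.9475.
C = 1.498 × 0.9475 = 1.42 kg/m³.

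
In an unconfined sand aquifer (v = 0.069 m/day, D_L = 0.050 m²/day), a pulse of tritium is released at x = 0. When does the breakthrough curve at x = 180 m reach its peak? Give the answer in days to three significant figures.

For the 1D instantaneous-source solution, setting ∂C/∂t = 0 at fixed x gives v²t² + 2Dt − x² = 0, so t = (√(D² + v²x²) − D)/v².
√(D² + v²x²) = √(0.050² + 0.069² × 180²) = 12.42; v² = 0.004761.
t = (12.42 − 0.050)/0.004761 = 2600 days (vs. the pure-advection estimate x/v = 2610 d).

2600 days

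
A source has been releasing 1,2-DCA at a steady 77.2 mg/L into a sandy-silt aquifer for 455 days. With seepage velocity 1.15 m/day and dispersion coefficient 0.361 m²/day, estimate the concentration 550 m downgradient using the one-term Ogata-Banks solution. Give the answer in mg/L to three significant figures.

5.40 mg/L

For a continuous step input, C/C₀ ≈ ½·erfc((x−vt)/(2√(Dt))).
vt = 1.15 × 455 = 523.25 m and 2√(Dt) = 2√(0.361 × 455) = 25.63 m.
Argument (x−vt)/(2√(Dt)) = (550 − 523.25)/25.63 = 1.044; ½·erfc(1.044) = 0.06991.
C = 77.2 × 0.06991 = 5.40 mg/L.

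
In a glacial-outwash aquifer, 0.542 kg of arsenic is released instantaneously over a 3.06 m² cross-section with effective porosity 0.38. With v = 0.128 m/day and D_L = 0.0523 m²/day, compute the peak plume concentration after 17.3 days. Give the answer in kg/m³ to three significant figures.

0.138 kg/m³

The peak of an instantaneous 1D plume sits at x = vt; there the Gaussian factor is 1 and C_max = M/(n_e·A·√(4πDt)), where n_e·A is the pore area the mass is dissolved in.
√(4πDt) = √(4π × 0.0523 × 17.3) = 3.372 m, so C_max = 0.542/(0.38 × 3.06 × 3.372) = 0.138 kg/m³.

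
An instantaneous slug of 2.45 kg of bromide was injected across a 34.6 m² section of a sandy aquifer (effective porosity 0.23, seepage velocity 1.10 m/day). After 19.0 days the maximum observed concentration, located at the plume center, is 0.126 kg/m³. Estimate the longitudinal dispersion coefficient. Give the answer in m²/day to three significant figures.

At the plume center C_max = M/(n_e·A·√(4πDt)), so D = M²/(4πt·(n_e·A·C_max)²).
n_e·A·C_max = 0.23 × 34.6 × 0.126 = 1.003 kg/m.
D = 2.45²/(4π × 19.0 × 1.003²) = 0.0250 m²/day.

0.0250 m²/day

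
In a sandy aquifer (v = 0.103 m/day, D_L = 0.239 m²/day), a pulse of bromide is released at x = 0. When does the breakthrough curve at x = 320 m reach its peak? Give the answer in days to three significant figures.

For the 1D instantaneous-source solution, setting ∂C/∂t = 0 at fixed x gives v²t² + 2Dt − x² = 0, so t = (√(D² + v²x²) − D)/v².
√(D² + v²x²) = √(0.239² + 0.103² × 320²) = 32.96; v² = 0.010609.
t = (32.96 − 0.239)/0.010609 = 3080 days (vs. the pure-advection estimate x/v = 3110 d).

3080 days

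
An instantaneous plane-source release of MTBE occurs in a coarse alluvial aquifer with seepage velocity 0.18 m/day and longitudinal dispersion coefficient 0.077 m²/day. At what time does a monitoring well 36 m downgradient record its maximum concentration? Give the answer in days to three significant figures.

For the 1D instantaneous-source solution, setting ∂C/∂t = 0 at fixed x gives v²t² + 2Dt − x² = 0, so t = (√(D² + v²x²) − D)/v².
√(D² + v²x²) = √(0.077² + 0.18² × 36²) = 6.480; v² = 0.0324.
t = (6.480 − 0.077)/0.0324 = 198 days (vs. the pure-advection estimate x/v = 200 d).

198 days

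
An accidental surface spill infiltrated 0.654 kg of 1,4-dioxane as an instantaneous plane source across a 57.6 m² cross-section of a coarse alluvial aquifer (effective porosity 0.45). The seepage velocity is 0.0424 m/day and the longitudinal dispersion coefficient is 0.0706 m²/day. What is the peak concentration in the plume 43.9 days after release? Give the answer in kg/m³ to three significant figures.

The peak of an instantaneous 1D plume sits at x = vt; there the Gaussian factor is 1 and C_max = M/(n_e·A·√(4πDt)), where n_e·A is the pore area the mass is dissolved in.
√(4πDt) = √(4π × 0.0706 × 43.9) = 6.241 m, so C_max = 0.654/(0.45 × 57.6 × 6.241) = 0.00404 kg/m³.

0.00404 kg/m³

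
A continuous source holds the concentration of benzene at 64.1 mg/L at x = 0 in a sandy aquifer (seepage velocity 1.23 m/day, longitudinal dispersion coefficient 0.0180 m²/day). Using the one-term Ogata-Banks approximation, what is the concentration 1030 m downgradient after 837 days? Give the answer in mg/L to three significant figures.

For a continuous step input, C/C₀ ≈ ½·erfc((x−vt)/(2√(Dt))).
vt = 1.23 × 837 = 1029.51 m and 2√(Dt) = 2√(0.0180 × 837) = 7.763 m.
Argument (x−vt)/(2√(Dt)) = (1030 − 1029.51)/7.763 = 0.06312; ½·erfc(0.06312) = 0.4644.
C = 64.1 × 0.4644 = 29.8 mg/L.

29.8 mg/L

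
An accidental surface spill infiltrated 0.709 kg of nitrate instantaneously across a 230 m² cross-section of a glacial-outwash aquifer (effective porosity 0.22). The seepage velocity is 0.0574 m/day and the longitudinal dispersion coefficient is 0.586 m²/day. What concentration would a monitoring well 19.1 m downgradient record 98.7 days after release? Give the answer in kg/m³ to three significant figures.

0.000238 kg/m³

For an instantaneous plane source, C(x,t) = M/(n_e·A·√(4πDt)) · exp(−(x−vt)²/(4Dt)), with n_e·A the pore (flow) area.
Plume center vt = 0.0574 × 98.7 = 5.66538 m, so the well at 19.1 m is 13.43462 m downgradient of the peak.
√(4πDt) = 26.96 m, giving peak height M/(n_e·A·√(4πDt)) = 0.709/(0.22 × 230 × 26.96) = 0.0005197 kg/m³.
(x−vt)²/(4Dt) = (13.43462)²/(4 × 0.586 × 98.7) = 0.7801; exp(−0.7801) = 0.4584.
C = 0.0005197 × 0.4584 = 0.000238 kg/m³.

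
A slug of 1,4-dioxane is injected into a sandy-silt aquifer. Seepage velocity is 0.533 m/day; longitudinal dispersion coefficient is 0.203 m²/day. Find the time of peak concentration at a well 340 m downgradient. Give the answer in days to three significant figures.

For the 1D instantaneous-source solution, setting ∂C/∂t = 0 at fixed x gives v²t² + 2Dt − x² = 0, so t = (√(D² + v²x²) − D)/v².
√(D² + v²x²) = √(0.203² + 0.533² × 340²) = 181.2; v² = 0.284089.
t = (181.2 − 0.203)/0.284089 = 637 days (vs. the pure-advection estimate x/v = 638 d).

637 days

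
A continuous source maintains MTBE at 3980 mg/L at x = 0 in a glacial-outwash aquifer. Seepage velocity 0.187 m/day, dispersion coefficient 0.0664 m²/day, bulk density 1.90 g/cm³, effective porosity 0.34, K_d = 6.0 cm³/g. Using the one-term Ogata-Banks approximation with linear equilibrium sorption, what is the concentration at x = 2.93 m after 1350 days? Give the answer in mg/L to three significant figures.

Retardation factor R = 1 + ρ_b·K_d/n = 1 + 1.90 × 6.0/0.34 = 34.53.
Sorption retards both mechanisms: v_R = v/R = 0.005416 m/day, D_R = D/R = 0.001923 m²/day.
v_R·t = 0.005416 × 1350 = 7.3116 m; 2√(D_R t) = 3.222 m; argument = (2.93 − 7.3116)/3.222 = -1.360.
C = C₀ × ½·erfc(-1.360) = 3980 × 0.9728 = 3870 mg/L.

3870 mg/L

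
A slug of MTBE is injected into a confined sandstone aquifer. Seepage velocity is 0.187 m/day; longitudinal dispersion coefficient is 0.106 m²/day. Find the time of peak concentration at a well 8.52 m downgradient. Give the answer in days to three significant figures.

42.6 days

For the 1D instantaneous-source solution, setting ∂C/∂t = 0 at fixed x gives v²t² + 2Dt − x² = 0, so t = (√(D² + v²x²) − D)/v².
√(D² + v²x²) = √(0.106² + 0.187² × 8.52²) = 1.597; v² = 0.034969.
t = (1.597 − 0.106)/0.034969 = 42.6 days (vs. the pure-advection estimate x/v = 45.6 d).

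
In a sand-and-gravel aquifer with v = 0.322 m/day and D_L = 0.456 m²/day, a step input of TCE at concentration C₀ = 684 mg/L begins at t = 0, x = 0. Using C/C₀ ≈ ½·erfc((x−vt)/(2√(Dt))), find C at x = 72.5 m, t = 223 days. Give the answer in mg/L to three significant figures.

For a continuous step input, C/C₀ ≈ ½·erfc((x−vt)/(2√(Dt))).
vt = 0.322 × 223 = 71.806 m and 2√(Dt) = 2√(0.456 × 223) = 20.17 m.
Argument (x−vt)/(2√(Dt)) = (72.5 − 71.806)/20.17 = 0.03441; ½·erfc(0.03441) = 0.4806.
C = 684 × 0.4806 = 329 mg/L.

329 mg/L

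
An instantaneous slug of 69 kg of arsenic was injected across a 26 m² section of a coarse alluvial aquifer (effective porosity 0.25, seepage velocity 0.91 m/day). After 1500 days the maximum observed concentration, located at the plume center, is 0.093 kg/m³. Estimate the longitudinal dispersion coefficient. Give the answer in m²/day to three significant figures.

At the plume center C_max = M/(n_e·A·√(4πDt)), so D = M²/(4πt·(n_e·A·C_max)²).
n_e·A·C_max = 0.25 × 26 × 0.093 = 0.6045 kg/m.
D = 69²/(4π × 1500 × 0.6045²) = 0.691 m²/day.

0.691 m²/day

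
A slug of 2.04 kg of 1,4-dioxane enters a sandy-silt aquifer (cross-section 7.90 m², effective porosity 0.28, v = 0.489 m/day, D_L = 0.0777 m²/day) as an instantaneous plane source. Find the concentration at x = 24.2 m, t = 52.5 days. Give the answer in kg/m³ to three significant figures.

0.113 kg/m³

For an instantaneous plane source, C(x,t) = M/(n_e·A·√(4πDt)) · exp(−(x−vt)²/(4Dt)), with n_e·A the pore (flow) area.
Plume center vt = 0.489 × 52.5 = 25.6725 m, so the well at 24.2 m is 1.4725 m upgradient of the peak.
√(4πDt) = 7.160 m, giving peak height M/(n_e·A·√(4πDt)) = 2.04/(0.28 × 7.90 × 7.160) = 0.1288 kg/m³.
(x−vt)²/(4Dt) = (-1.4725)²/(4 × 0.0777 × 52.5) = 0.1329; exp(−0.1329) = 0.8756.
C = 0.1288 × 0.8756 = 0.113 kg/m³.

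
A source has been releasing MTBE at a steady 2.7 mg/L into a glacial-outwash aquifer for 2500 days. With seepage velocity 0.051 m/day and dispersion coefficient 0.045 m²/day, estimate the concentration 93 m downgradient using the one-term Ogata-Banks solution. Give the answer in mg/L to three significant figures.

2.67 mg/L

For a continuous step input, C/C₀ ≈ ½·erfc((x−vt)/(2√(Dt))).
vt = 0.051 × 2500 = 127.5 m and 2√(Dt) = 2√(0.045 × 2500) = 21.21 m.
Argument (x−vt)/(2√(Dt)) = (93 − 127.5)/21.21 = -1.627; ½·erfc(-1.627) = 0.9893.
C = 2.7 × 0.9893 = 2.67 mg/L.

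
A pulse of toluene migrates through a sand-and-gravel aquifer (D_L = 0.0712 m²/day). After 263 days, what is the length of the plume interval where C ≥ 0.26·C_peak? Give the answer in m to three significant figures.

The plume is Gaussian with σ = √(2Dt) = √(2 × 0.0712 × 263) = 6.120 m.
C/C_peak = exp(−Δx²/(2σ²)) = 0.26 ⇒ Δx = σ·√(−2 ln 0.26) = 6.120 × 1.641 = 10.04 m.
Width = 2Δx = 20.1 m.

20.1 m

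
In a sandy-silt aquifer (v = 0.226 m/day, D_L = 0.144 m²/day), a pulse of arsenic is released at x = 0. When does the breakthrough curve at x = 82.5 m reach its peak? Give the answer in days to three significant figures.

362 days

For the 1D instantaneous-source solution, setting ∂C/∂t = 0 at fixed x gives v²t² + 2Dt − x² = 0, so t = (√(D² + v²x²) − D)/v².
√(D² + v²x²) = √(0.144² + 0.226² × 82.5²) = 18.65; v² = 0.051076.
t = (18.65 − 0.144)/0.051076 = 362 days (vs. the pure-advection estimate x/v = 365 d).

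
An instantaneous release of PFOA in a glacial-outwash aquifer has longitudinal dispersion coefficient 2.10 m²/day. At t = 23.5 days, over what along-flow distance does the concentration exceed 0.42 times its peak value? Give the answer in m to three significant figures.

The plume is Gaussian with σ = √(2Dt) = √(2 × 2.10 × 23.5) = 9.935 m.
C/C_peak = exp(−Δx²/(2σ²)) = 0.42 ⇒ Δx = σ·√(−2 ln 0.42) = 9.935 × 1.317 = 13.08 m.
Width = 2Δx = 26.2 m.

26.2 m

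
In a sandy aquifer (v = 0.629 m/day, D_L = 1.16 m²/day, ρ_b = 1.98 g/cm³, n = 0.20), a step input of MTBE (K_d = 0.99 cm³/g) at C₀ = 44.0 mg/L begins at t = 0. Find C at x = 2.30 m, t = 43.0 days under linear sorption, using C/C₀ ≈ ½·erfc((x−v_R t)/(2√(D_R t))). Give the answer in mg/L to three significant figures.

Retardation factor R = 1 + ρ_b·K_d/n = 1 + 1.98 × 0.99/0.20 = 10.80.
Sorption retards both mechanisms: v_R = v/R = 0.05824 m/day, D_R = D/R = 0.1074 m²/day.
v_R·t = 0.05824 × 43.0 = 2.50432 m; 2√(D_R t) = 4.298 m; argument = (2.30 − 2.50432)/4.298 = -0.04754.
C = C₀ × ½·erfc(-0.04754) = 44.0 × 0.5268 = 23.2 mg/L.

23.2 mg/L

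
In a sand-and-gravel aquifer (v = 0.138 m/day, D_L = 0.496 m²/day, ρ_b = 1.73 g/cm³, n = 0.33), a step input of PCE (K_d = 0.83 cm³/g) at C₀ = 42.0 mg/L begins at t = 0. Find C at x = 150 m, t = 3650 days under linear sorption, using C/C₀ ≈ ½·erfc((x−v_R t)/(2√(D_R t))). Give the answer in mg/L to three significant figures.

0.666 mg/L

Retardation factor R = 1 + ρ_b·K_d/n = 1 + 1.73 × 0.83/0.33 = 5.351.
Sorption retards both mechanisms: v_R = v/R = 0.02579 m/day, D_R = D/R = 0.09269 m²/day.
v_R·t = 0.02579 × 3650 = 94.1335 m; 2√(D_R t) = 36.79 m; argument = (150 − 94.1335)/36.79 = 1.519.
C = C₀ × ½·erfc(1.519) = 42.0 × 0.01585 = 0.666 mg/L.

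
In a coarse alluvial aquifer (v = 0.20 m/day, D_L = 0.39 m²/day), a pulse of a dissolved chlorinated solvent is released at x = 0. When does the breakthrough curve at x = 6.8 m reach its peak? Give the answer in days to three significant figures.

25.6 days

For the 1D instantaneous-source solution, setting ∂C/∂t = 0 at fixed x gives v²t² + 2Dt − x² = 0, so t = (√(D² + v²x²) − D)/v².
√(D² + v²x²) = √(0.39² + 0.20² × 6.8²) = 1.415; v² = 0.04.
t = (1.415 − 0.39)/0.04 = 25.6 days (vs. the pure-advection estimate x/v = 34.0 d).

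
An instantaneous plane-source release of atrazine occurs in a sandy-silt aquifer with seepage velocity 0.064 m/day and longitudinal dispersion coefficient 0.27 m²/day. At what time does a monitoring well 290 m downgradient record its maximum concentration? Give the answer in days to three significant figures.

4470 days

For the 1D instantaneous-source solution, setting ∂C/∂t = 0 at fixed x gives v²t² + 2Dt − x² = 0, so t = (√(D² + v²x²) − D)/v².
√(D² + v²x²) = √(0.27² + 0.064² × 290²) = 18.56; v² = 0.004096.
t = (18.56 − 0.27)/0.004096 = 4470 days (vs. the pure-advection estimate x/v = 4530 d).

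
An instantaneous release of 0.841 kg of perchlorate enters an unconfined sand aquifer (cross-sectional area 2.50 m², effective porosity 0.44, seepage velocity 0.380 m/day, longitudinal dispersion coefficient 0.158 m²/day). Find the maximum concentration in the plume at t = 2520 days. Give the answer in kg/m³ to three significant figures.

The peak of an instantaneous 1D plume sits at x = vt; there the Gaussian factor is 1 and C_max = M/(n_e·A·√(4πDt)), where n_e·A is the pore area the mass is dissolved in.
√(4πDt) = √(4π × 0.158 × 2520) = 70.73 m, so C_max = 0.841/(0.44 × 2.50 × 70.73) = 0.0108 kg/m³.

0.0108 kg/m³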